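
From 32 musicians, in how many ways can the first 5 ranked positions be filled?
P(32,5) = 32!/(32-5)! = 24165120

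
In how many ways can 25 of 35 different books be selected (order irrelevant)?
C(35,25) = 35!/(25!×10!) = 183579396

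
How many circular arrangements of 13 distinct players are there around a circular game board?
Circular: fix one position, arrange the rest. (13-1)! = 479001600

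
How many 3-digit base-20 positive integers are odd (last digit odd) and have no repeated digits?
Last∈{1,3,5,7,9,11,13,15,17,19}. Last=0: 0. Last nonzero: 10×18×P(18,1) = 3240. Total = 3240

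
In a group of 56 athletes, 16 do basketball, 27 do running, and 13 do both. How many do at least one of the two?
|A∪B| = |A| + |B| - |A∩B| = 16 + 27 - 13 = 30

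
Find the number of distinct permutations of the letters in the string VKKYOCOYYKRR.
12! / (3! × 3! × 2! × 2! × 1! × 1!) = 3326400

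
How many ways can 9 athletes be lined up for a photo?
9! = 362880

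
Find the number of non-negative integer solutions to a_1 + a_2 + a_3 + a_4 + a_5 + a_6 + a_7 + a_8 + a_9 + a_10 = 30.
C(30+10-1, 10-1) = C(39, 9) = 211915132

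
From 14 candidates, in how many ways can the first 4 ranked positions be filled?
P(14,4) = 14!/(14-4)! = 24024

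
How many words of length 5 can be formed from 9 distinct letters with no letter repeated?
P(9,5) = 9!/(9-5)! = 15120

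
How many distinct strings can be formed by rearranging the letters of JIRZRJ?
6! / (1! × 2! × 2! × 1!) = 180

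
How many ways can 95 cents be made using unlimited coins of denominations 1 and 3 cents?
Coefficient of x^95 in 1/(1-x^1) · 1/(1-x^3). Use j coins of 3 for j = 0..⌊95/3⌋ = 31, the rest in 1s: 31 + 1 = 32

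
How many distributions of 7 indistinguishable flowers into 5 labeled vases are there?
C(7+5-1, 5-1) = C(11, 4) = 330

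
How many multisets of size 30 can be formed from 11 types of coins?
C(30+11-1, 11-1) = C(40, 10) = 847660528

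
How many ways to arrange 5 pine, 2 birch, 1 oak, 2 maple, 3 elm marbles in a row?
13! / (5! × 2! × 1! × 2! × 3!) = 2162160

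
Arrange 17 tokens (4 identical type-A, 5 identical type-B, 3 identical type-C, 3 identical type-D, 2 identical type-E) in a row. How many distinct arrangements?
17! / (4! × 5! × 3! × 3! × 2!) = 1715313600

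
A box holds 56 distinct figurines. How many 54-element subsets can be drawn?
C(56,54) = 56!/(54!×2!) = 1540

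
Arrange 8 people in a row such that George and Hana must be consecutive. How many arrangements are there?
Treat the 2 as one block: (8-2+1)! × 2! = 5040 × 2 = 10080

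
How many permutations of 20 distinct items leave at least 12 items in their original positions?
Exactly j fixed points: C(20,j)·!(20-j); sum over j ≥ 12 (derangement numbers via !m = (m-1)·(!(m-1) + !(m-2)): !0..!8 = 1, 0, 1, 2, 9, 44, 265, 1854, 14833). Σ_{j=12}^{20} C(20,j)·!(20-j) = C(20,12)·!8 + C(20,13)·!7 + C(20,14)·!6 + C(20,15)·!5 + C(20,16)·!4 + C(20,17)·!3 + C(20,18)·!2 + C(20,19)·!1 + C(20,20)·!0 = 125970·14833 + 77520·1854 + 38760·265 + 15504·44 + 4845·9 + 1140·2 + 190·1 + 20·0 + 1·1 = 2023234742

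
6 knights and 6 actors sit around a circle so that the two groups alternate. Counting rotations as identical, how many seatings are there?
Fix one of the knights: (6-1)! ways for the remaining knights, × 6! ways for the actors = 120 × 720 = 86400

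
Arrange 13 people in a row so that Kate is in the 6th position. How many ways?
Fix one position: (13-1)! = 479001600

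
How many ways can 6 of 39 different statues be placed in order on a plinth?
P(39,6) = 39!/(39-6)! = 2349088560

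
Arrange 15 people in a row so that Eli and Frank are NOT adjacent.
Total - adjacent = 15! - (15-1)!×2 = 1307674368000 - 174356582400 = 1133317785600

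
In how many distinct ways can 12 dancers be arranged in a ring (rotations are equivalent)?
Circular: fix one position, arrange the rest. (12-1)! = 39916800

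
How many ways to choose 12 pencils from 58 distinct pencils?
C(58,12) = 58!/(12!×46!) = 891794789340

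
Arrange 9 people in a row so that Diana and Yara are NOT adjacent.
Total - adjacent = 9! - (9-1)!×2 = 362880 - 80640 = 282240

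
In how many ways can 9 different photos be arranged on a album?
9! = 362880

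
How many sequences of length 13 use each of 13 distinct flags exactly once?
13! = 6227020800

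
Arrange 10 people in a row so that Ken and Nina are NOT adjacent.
Total - adjacent = 10! - (10-1)!×2 = 3628800 - 725760 = 2903040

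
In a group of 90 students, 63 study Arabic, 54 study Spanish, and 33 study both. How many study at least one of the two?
|A∪B| = |A| + |B| - |A∩B| = 63 + 54 - 33 = 84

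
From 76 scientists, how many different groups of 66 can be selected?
C(76,66) = 76!/(66!×10!) = 954526728530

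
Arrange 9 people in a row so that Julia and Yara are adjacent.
Treat as block: (9-1)! × 2! = 40320 × 2 = 80640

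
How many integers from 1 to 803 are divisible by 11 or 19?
⌊803/11⌋ + ⌊803/19⌋ - ⌊803/209⌋ = 73 + 42 - 3 = 112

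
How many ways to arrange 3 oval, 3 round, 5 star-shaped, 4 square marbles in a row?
15! / (3! × 3! × 5! × 4!) = 12612600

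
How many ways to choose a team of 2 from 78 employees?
C(78,2) = 78!/(2!×76!) = 3003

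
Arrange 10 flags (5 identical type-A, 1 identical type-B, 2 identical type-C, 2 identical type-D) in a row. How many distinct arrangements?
10! / (5! × 1! × 2! × 2!) = 7560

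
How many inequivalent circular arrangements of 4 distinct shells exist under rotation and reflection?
(4-1)!/2 = 6/2 = 3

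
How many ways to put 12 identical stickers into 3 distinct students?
C(12+3-1, 3-1) = C(14, 2) = 91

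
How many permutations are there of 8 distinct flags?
8! = 40320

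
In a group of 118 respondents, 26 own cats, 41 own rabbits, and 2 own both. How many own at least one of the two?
|A∪B| = |A| + |B| - |A∩B| = 26 + 41 - 2 = 65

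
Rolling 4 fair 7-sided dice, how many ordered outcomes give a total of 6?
Coefficient of x^6 in (x + x² + ... + x^7)^4. By inclusion-exclusion on dice exceeding 7: Σ_j (-1)^j C(4,j)·C(6-1-7j, 3) = C(4,0)·C(5,3) = 1·10 = 10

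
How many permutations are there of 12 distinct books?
12! = 479001600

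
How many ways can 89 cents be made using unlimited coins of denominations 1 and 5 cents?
Coefficient of x^89 in 1/(1-x^1) · 1/(1-x^5). Use j coins of 5 for j = 0..⌊89/5⌋ = 17, the rest in 1s: 17 + 1 = 18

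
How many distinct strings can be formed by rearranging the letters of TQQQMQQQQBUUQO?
14! / (1! × 1! × 1! × 2! × 8! × 1!) = 1081080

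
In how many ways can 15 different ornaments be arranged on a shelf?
15! = 1307674368000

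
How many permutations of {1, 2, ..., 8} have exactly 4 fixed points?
Choose the 4 fixed points C(8,4) = 70, derange the rest: !4 = Σ_{j=0}^{4} (-1)^j·4!/j! = 24 - 24 + 12 - 4 + 1 = 9. Product = 70 × 9 = 630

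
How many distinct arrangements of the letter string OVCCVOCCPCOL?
12! / (1! × 1! × 2! × 5! × 3!) = 332640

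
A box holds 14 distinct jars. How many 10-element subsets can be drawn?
C(14,10) = 14!/(10!×4!) = 1001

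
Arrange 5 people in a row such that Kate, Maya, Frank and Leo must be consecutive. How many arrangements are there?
Treat the 4 as one block: (5-4+1)! × 4! = 2 × 24 = 48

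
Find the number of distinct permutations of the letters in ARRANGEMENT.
11! / (2! × 2! × 2! × 1! × 2! × 1! × 1!) = 2494800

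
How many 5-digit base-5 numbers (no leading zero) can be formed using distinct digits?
First digit: 4 choices (nonzero). Then descending: 4 × 4 × 3 × 2 × 1 = 96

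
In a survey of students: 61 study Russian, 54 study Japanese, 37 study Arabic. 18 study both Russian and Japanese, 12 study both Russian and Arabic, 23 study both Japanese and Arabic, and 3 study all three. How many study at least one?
|A∪B∪C| = 61+54+37-18-12-23+3 = 102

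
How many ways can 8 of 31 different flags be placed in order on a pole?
P(31,8) = 31!/(31-8)! = 318073392000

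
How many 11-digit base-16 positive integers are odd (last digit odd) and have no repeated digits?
Last∈{1,3,5,7,9,11,13,15}. Last=0: 0. Last nonzero: 8×14×P(14,9) = 81366405120. Total = 81366405120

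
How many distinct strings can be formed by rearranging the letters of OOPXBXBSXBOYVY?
14! / (1! × 1! × 2! × 3! × 1! × 3! × 3!) = 201801600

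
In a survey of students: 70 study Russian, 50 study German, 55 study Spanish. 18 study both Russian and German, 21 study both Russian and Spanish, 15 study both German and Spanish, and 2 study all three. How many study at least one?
|A∪B∪C| = 70+50+55-18-21-15+2 = 123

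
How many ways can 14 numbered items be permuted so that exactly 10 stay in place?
Choose the 10 fixed points C(14,10) = 1001, derange the rest: !4 = Σ_{j=0}^{4} (-1)^j·4!/j! = 24 - 24 + 12 - 4 + 1 = 9. Product = 1001 × 9 = 9009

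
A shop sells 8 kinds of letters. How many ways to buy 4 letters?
C(4+8-1, 8-1) = C(11, 7) = 330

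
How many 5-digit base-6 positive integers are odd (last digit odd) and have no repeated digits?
Last∈{1,3,5}. Last=0: 0. Last nonzero: 3×4×P(4,3) = 288. Total = 288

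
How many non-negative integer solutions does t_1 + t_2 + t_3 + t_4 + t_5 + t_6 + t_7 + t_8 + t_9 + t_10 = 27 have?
C(27+10-1, 10-1) = C(36, 9) = 94143280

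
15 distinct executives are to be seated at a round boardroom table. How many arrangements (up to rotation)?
Circular: fix one position, arrange the rest. (15-1)! = 87178291200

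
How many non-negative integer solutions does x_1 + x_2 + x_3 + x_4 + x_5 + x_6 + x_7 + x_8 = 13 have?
C(13+8-1, 8-1) = C(20, 7) = 77520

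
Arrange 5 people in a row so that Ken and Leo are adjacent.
Treat as block: (5-1)! × 2! = 24 × 2 = 48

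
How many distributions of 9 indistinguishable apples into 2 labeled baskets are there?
C(9+2-1, 2-1) = C(10, 1) = 10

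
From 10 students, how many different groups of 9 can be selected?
C(10,9) = 10!/(9!×1!) = 10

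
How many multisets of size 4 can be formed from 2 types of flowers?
C(4+2-1, 2-1) = C(5, 1) = 5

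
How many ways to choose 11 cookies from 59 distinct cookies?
C(59,11) = 59!/(11!×48!) = 279871768995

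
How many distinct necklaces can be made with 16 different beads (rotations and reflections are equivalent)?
(16-1)!/2 = 1307674368000/2 = 653837184000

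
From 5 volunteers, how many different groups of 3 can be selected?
C(5,3) = 5!/(3!×2!) = 10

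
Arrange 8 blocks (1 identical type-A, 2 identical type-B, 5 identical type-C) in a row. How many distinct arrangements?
8! / (1! × 2! × 5!) = 168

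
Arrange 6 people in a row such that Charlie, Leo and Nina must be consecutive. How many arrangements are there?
Treat the 3 as one block: (6-3+1)! × 3! = 24 × 6 = 144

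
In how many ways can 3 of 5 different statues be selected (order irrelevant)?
C(5,3) = 5!/(3!×2!) = 10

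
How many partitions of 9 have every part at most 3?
Let r_j(i) = number of partitions of i into parts ≤ j, for i = 0..9. r_1(i) = 1 for all i; r_j(i) = r_{j-1}(i) + r_j(i-j). Rows j = 2..3: ≤2: 1 1 2 2 3 3 4 4 5 5; ≤3: 1 1 2 3 4 5 7 8 10 12. r_3(9) = 12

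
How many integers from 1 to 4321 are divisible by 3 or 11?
⌊4321/3⌋ + ⌊4321/11⌋ - ⌊4321/33⌋ = 1440 + 392 - 130 = 1702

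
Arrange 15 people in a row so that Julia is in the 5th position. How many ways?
Fix one position: (15-1)! = 87178291200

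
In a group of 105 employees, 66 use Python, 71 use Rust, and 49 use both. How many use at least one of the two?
|A∪B| = |A| + |B| - |A∩B| = 66 + 71 - 49 = 88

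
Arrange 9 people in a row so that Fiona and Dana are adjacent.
Treat as block: (9-1)! × 2! = 40320 × 2 = 80640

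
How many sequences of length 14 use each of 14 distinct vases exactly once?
14! = 87178291200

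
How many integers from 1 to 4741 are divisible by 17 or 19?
⌊4741/17⌋ + ⌊4741/19⌋ - ⌊4741/323⌋ = 278 + 249 - 14 = 513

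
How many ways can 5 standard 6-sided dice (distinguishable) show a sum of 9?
Coefficient of x^9 in (x + x² + ... + x^6)^5. By inclusion-exclusion on dice exceeding 6: Σ_j (-1)^j C(5,j)·C(9-1-6j, 4) = C(5,0)·C(8,4) = 1·70 = 70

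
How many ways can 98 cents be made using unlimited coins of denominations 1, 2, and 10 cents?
Coefficient of x^98 in 1/(1-x^1) · 1/(1-x^2) · 1/(1-x^10). Case on j = number of 10-cent coins (j = 0..9); remainder r = 98 - 10j is made from {1,2} in ⌊r/2⌋+1 ways. r = 98, 88, 78, 68, 58, 48, 38, 28, 18, 8 → 50 + 45 + 40 + 35 + 30 + 25 + 20 + 15 + 10 + 5 = 275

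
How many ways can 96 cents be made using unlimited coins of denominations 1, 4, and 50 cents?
Coefficient of x^96 in 1/(1-x^1) · 1/(1-x^4) · 1/(1-x^50). Case on j = number of 50-cent coins (j = 0..1); remainder r = 96 - 50j is made from {1,4} in ⌊r/4⌋+1 ways. r = 96, 46 → 25 + 12 = 37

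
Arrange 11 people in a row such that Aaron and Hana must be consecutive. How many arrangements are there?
Treat the 2 as one block: (11-2+1)! × 2! = 3628800 × 2 = 7257600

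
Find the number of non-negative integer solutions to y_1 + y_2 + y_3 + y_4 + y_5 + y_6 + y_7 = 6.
C(6+7-1, 7-1) = C(12, 6) = 924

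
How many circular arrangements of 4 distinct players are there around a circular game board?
Circular: fix one position, arrange the rest. (4-1)! = 6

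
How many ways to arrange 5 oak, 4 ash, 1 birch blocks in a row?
10! / (5! × 4! × 1!) = 1260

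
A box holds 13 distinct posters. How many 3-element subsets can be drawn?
C(13,3) = 13!/(3!×10!) = 286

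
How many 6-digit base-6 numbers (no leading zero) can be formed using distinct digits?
First digit: 5 choices (nonzero). Then descending: 5 × 5 × 4 × 3 × 2 × 1 = 600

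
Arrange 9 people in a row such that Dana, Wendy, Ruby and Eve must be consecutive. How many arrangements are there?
Treat the 4 as one block: (9-4+1)! × 4! = 720 × 24 = 17280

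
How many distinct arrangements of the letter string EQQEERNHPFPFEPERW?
17! / (1! × 1! × 2! × 1! × 2! × 3! × 5! × 2!) = 61751289600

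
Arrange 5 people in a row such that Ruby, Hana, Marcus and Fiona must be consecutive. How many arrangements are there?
Treat the 4 as one block: (5-4+1)! × 4! = 2 × 24 = 48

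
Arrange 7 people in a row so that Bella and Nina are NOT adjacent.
Total - adjacent = 7! - (7-1)!×2 = 5040 - 1440 = 3600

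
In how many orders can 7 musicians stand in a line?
7! = 5040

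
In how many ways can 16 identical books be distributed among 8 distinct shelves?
C(16+8-1, 8-1) = C(23, 7) = 245157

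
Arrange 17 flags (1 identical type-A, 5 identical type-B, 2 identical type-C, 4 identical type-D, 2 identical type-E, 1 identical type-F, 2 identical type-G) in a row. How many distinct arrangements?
17! / (1! × 5! × 2! × 4! × 2! × 1! × 2!) = 15437822400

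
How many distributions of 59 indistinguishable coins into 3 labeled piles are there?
C(59+3-1, 3-1) = C(61, 2) = 1830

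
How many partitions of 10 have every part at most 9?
Let r_j(i) = number of partitions of i into parts ≤ j, for i = 0..10. r_1(i) = 1 for all i; r_j(i) = r_{j-1}(i) + r_j(i-j). Rows j = 2..9: ≤2: 1 1 2 2 3 3 4 4 5 5 6; ≤3: 1 1 2 3 4 5 7 8 10 12 14; ≤4: 1 1 2 3 5 6 9 11 15 18 23; ≤5: 1 1 2 3 5 7 10 13 18 23 30; ≤6: 1 1 2 3 5 7 11 14 20 26 35; ≤7: 1 1 2 3 5 7 11 15 21 28 38; ≤8: 1 1 2 3 5 7 11 15 22 29 40; ≤9: 1 1 2 3 5 7 11 15 22 30 41. r_9(10) = 41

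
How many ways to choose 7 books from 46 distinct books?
C(46,7) = 46!/(7!×39!) = 53524680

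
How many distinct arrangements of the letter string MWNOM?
5! / (2! × 1! × 1! × 1!) = 60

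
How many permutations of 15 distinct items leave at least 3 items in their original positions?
Exactly j fixed points: C(15,j)·!(15-j); sum over j ≥ 3 (derangement numbers via !m = (m-1)·(!(m-1) + !(m-2)): !0..!12 = 1, 0, 1, 2, 9, 44, 265, 1854, 14833, 133496, 1334961, 14684570, 176214841). Σ_{j=3}^{15} C(15,j)·!(15-j) = C(15,3)·!12 + C(15,4)·!11 + C(15,5)·!10 + C(15,6)·!9 + C(15,7)·!8 + C(15,8)·!7 + C(15,9)·!6 + C(15,10)·!5 + C(15,11)·!4 + C(15,12)·!3 + C(15,13)·!2 + C(15,14)·!1 + C(15,15)·!0 = 455·176214841 + 1365·14684570 + 3003·1334961 + 5005·133496 + 6435·14833 + 6435·1854 + 5005·265 + 3003·44 + 1365·9 + 455·2 + 105·1 + 15·0 + 1·1 = 105008078671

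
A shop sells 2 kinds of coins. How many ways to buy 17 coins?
C(17+2-1, 2-1) = C(18, 1) = 18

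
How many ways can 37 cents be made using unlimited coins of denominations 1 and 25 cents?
Coefficient of x^37 in 1/(1-x^1) · 1/(1-x^25). Use j coins of 25 for j = 0..⌊37/25⌋ = 1, the rest in 1s: 1 + 1 = 2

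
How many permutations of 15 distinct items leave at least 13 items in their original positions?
Exactly j fixed points: C(15,j)·!(15-j); sum over j ≥ 13 (derangement numbers via !m = (m-1)·(!(m-1) + !(m-2)): !0..!2 = 1, 0, 1). Σ_{j=13}^{15} C(15,j)·!(15-j) = C(15,13)·!2 + C(15,14)·!1 + C(15,15)·!0 = 105·1 + 15·0 + 1·1 = 106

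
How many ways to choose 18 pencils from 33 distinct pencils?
C(33,18) = 33!/(18!×15!) = 1037158320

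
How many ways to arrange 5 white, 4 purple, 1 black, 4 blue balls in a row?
14! / (5! × 4! × 1! × 4!) = 1261260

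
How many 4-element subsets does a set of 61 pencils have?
C(61,4) = 61!/(4!×57!) = 521855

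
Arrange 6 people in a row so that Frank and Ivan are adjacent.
Treat as block: (6-1)! × 2! = 120 × 2 = 240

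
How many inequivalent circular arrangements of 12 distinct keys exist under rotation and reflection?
(12-1)!/2 = 39916800/2 = 19958400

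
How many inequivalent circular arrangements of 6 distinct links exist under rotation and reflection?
(6-1)!/2 = 120/2 = 60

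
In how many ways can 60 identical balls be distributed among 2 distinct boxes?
C(60+2-1, 2-1) = C(61, 1) = 61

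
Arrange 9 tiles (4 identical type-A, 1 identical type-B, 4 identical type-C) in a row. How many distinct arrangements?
9! / (4! × 1! × 4!) = 630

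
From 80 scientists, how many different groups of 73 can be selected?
C(80,73) = 80!/(73!×7!) = 3176716400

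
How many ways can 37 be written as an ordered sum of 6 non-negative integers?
C(37+6-1, 6-1) = C(42, 5) = 850668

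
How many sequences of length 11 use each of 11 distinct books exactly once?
11! = 39916800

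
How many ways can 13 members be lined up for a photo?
13! = 6227020800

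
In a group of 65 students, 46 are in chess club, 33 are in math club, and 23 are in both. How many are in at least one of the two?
|A∪B| = |A| + |B| - |A∩B| = 46 + 33 - 23 = 56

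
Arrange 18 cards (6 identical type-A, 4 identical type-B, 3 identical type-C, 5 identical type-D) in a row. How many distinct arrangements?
18! / (6! × 4! × 3! × 5!) = 514594080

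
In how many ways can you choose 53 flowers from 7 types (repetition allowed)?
C(53+7-1, 7-1) = C(59, 6) = 45057474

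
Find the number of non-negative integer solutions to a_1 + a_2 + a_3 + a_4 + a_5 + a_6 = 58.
C(58+6-1, 6-1) = C(63, 5) = 7028847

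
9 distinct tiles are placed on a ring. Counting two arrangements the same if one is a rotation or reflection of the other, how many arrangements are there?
(9-1)!/2 = 40320/2 = 20160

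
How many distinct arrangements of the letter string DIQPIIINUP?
10! / (1! × 4! × 2! × 1! × 1! × 1!) = 75600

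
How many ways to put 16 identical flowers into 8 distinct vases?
C(16+8-1, 8-1) = C(23, 7) = 245157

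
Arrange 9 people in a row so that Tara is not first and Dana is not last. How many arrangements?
By inclusion-exclusion: 9! - 2×(9-1)! + (9-2)! = 362880 - 80640 + 5040 = 287280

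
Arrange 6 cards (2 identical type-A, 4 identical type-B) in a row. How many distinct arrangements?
6! / (2! × 4!) = 15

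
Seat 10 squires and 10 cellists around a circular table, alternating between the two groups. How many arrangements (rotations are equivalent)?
Fix one of the squires: (10-1)! ways for the remaining squires, × 10! ways for the cellists = 362880 × 3628800 = 1316818944000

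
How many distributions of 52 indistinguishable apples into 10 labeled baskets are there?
C(52+10-1, 10-1) = C(61, 9) = 17341763505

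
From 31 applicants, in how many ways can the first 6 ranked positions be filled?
P(31,6) = 31!/(31-6)! = 530122320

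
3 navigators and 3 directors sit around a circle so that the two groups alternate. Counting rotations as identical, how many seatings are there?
Fix one of the navigators: (3-1)! ways for the remaining navigators, × 3! ways for the directors = 2 × 6 = 12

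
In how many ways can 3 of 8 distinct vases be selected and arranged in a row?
P(8,3) = 8!/(8-3)! = 336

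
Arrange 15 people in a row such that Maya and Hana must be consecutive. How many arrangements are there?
Treat the 2 as one block: (15-2+1)! × 2! = 87178291200 × 2 = 174356582400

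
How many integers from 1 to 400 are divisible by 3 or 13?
⌊400/3⌋ + ⌊400/13⌋ - ⌊400/39⌋ = 133 + 30 - 10 = 153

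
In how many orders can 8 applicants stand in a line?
8! = 40320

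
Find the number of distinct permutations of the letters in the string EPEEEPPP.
8! / (4! × 4!) = 70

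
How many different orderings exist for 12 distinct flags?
12! = 479001600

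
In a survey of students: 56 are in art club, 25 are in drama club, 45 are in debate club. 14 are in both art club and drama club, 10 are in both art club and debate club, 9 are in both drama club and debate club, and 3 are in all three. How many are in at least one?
|A∪B∪C| = 56+25+45-14-10-9+3 = 96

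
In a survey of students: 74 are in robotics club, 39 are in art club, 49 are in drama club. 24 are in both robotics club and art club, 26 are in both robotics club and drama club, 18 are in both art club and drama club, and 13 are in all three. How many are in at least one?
|A∪B∪C| = 74+39+49-24-26-18+13 = 107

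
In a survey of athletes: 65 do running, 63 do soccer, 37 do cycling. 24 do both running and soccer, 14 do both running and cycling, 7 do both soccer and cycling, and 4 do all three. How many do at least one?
|A∪B∪C| = 65+63+37-24-14-7+4 = 124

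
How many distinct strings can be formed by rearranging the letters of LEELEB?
6! / (3! × 2! × 1!) = 60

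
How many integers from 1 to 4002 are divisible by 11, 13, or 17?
⌊4002/11⌋+⌊4002/13⌋+⌊4002/17⌋ - ⌊4002/143⌋-⌊4002/187⌋-⌊4002/221⌋ + ⌊4002/2431⌋ = 363+307+235 - 27-21-18 + 1 = 840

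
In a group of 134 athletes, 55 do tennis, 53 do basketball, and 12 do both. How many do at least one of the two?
|A∪B| = |A| + |B| - |A∩B| = 55 + 53 - 12 = 96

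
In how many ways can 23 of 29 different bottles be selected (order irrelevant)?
C(29,23) = 29!/(23!×6!) = 475020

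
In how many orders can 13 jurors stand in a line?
13! = 6227020800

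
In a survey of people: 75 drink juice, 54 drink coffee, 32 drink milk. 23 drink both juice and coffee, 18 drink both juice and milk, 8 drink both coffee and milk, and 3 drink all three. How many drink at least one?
|A∪B∪C| = 75+54+32-23-18-8+3 = 115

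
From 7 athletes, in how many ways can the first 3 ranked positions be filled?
P(7,3) = 7!/(7-3)! = 210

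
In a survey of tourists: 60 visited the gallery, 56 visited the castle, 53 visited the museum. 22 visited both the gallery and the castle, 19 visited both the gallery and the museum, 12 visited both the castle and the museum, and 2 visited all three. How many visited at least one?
|A∪B∪C| = 60+56+53-22-19-12+2 = 118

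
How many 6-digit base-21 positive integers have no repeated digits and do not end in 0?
Last digit: 20 nonzero choices. First digit: 19 (nonzero, ≠last). Middle 4: P(19,4) = 93024. Total = 35349120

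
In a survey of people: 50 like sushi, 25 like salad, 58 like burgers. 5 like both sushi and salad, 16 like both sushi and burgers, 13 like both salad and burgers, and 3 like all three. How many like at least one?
|A∪B∪C| = 50+25+58-5-16-13+3 = 102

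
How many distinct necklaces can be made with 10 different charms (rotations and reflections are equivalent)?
(10-1)!/2 = 362880/2 = 181440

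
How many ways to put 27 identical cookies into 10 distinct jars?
C(27+10-1, 10-1) = C(36, 9) = 94143280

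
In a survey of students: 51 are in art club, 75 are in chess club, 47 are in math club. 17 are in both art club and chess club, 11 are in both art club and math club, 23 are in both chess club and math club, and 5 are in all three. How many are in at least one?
|A∪B∪C| = 51+75+47-17-11-23+5 = 127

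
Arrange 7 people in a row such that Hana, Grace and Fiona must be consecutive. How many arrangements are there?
Treat the 3 as one block: (7-3+1)! × 3! = 120 × 6 = 720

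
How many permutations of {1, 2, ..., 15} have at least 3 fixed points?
Exactly j fixed points: C(15,j)·!(15-j); sum over j ≥ 3 (derangement numbers via !m = (m-1)·(!(m-1) + !(m-2)): !0..!12 = 1, 0, 1, 2, 9, 44, 265, 1854, 14833, 133496, 1334961, 14684570, 176214841). Σ_{j=3}^{15} C(15,j)·!(15-j) = C(15,3)·!12 + C(15,4)·!11 + C(15,5)·!10 + C(15,6)·!9 + C(15,7)·!8 + C(15,8)·!7 + C(15,9)·!6 + C(15,10)·!5 + C(15,11)·!4 + C(15,12)·!3 + C(15,13)·!2 + C(15,14)·!1 + C(15,15)·!0 = 455·176214841 + 1365·14684570 + 3003·1334961 + 5005·133496 + 6435·14833 + 6435·1854 + 5005·265 + 3003·44 + 1365·9 + 455·2 + 105·1 + 15·0 + 1·1 = 105008078671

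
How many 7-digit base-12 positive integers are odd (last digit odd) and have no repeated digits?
Last∈{1,3,5,7,9,11}. Last=0: 0. Last nonzero: 6×10×P(10,5) = 1814400. Total = 1814400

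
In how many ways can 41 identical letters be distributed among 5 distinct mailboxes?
C(41+5-1, 5-1) = C(45, 4) = 148995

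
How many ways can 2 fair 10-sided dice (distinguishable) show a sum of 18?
Coefficient of x^18 in (x + x² + ... + x^10)^2. By inclusion-exclusion on dice exceeding 10: Σ_j (-1)^j C(2,j)·C(18-1-10j, 1) = C(2,0)·C(17,1) - C(2,1)·C(7,1) = 1·17 - 2·7 = 3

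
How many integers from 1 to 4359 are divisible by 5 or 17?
⌊4359/5⌋ + ⌊4359/17⌋ - ⌊4359/85⌋ = 871 + 256 - 51 = 1076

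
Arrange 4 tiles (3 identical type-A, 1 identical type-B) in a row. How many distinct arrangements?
4! / (3! × 1!) = 4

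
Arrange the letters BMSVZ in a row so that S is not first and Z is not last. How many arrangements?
By inclusion-exclusion: 5! - 2×(5-1)! + (5-2)! = 120 - 48 + 6 = 78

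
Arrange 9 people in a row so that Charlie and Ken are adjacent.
Treat as block: (9-1)! × 2! = 40320 × 2 = 80640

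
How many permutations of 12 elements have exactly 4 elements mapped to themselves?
Choose the 4 fixed points C(12,4) = 495, derange the rest: !8 = Σ_{j=0}^{8} (-1)^j·8!/j! = 40320 - 40320 + 20160 - 6720 + 1680 - 336 + 56 - 8 + 1 = 14833. Product = 495 × 14833 = 7342335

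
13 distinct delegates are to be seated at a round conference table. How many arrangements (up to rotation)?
Circular: fix one position, arrange the rest. (13-1)! = 479001600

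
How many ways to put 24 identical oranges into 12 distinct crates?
C(24+12-1, 12-1) = C(35, 11) = 417225900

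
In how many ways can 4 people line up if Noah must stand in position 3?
Fix one position: (4-1)! = 6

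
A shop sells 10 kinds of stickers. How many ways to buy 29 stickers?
C(29+10-1, 10-1) = C(38, 9) = 163011640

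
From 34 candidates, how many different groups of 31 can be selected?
C(34,31) = 34!/(31!×3!) = 5984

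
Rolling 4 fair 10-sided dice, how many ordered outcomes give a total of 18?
Coefficient of x^18 in (x + x² + ... + x^10)^4. By inclusion-exclusion on dice exceeding 10: Σ_j (-1)^j C(4,j)·C(18-1-10j, 3) = C(4,0)·C(17,3) - C(4,1)·C(7,3) = 1·680 - 4·35 = 540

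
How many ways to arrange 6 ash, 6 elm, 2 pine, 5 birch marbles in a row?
19! / (6! × 6! × 2! × 5!) = 977728752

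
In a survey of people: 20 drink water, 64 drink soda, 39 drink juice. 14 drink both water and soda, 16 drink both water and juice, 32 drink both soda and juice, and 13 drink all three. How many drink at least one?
|A∪B∪C| = 20+64+39-14-16-32+13 = 74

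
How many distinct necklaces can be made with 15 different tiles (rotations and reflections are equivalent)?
(15-1)!/2 = 87178291200/2 = 43589145600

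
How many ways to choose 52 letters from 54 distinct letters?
C(54,52) = 54!/(52!×2!) = 1431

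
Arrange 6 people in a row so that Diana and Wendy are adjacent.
Treat as block: (6-1)! × 2! = 120 × 2 = 240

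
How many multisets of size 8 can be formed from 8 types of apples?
C(8+8-1, 8-1) = C(15, 7) = 6435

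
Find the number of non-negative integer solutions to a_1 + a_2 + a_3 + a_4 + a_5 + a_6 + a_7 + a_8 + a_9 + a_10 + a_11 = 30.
C(30+11-1, 11-1) = C(40, 10) = 847660528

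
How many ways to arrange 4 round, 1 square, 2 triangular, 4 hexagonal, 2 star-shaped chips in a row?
13! / (4! × 1! × 2! × 4! × 2!) = 2702700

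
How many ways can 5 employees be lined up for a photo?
5! = 120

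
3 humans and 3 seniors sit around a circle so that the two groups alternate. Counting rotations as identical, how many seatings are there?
Fix one of the humans: (3-1)! ways for the remaining humans, × 3! ways for the seniors = 2 × 6 = 12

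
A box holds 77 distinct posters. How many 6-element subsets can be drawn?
C(77,6) = 77!/(6!×71!) = 237093780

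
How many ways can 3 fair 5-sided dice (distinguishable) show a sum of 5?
Coefficient of x^5 in (x + x² + ... + x^5)^3. By inclusion-exclusion on dice exceeding 5: Σ_j (-1)^j C(3,j)·C(5-1-5j, 2) = C(3,0)·C(4,2) = 1·6 = 6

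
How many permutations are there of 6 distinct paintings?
6! = 720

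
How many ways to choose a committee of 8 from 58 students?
C(58,8) = 58!/(8!×50!) = 1916797311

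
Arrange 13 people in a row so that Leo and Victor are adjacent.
Treat as block: (13-1)! × 2! = 479001600 × 2 = 958003200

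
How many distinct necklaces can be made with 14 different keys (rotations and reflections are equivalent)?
(14-1)!/2 = 6227020800/2 = 3113510400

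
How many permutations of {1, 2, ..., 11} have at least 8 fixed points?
Exactly j fixed points: C(11,j)·!(11-j); sum over j ≥ 8 (derangement numbers via !m = (m-1)·(!(m-1) + !(m-2)): !0..!3 = 1, 0, 1, 2). Σ_{j=8}^{11} C(11,j)·!(11-j) = C(11,8)·!3 + C(11,9)·!2 + C(11,10)·!1 + C(11,11)·!0 = 165·2 + 55·1 + 11·0 + 1·1 = 386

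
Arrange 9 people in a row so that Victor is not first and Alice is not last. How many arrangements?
By inclusion-exclusion: 9! - 2×(9-1)! + (9-2)! = 362880 - 80640 + 5040 = 287280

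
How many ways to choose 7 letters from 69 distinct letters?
C(69,7) = 69!/(7!×62!) = 1078897248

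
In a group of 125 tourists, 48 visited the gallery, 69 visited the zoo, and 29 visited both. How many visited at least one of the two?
|A∪B| = |A| + |B| - |A∩B| = 48 + 69 - 29 = 88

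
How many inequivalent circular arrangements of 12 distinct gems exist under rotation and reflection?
(12-1)!/2 = 39916800/2 = 19958400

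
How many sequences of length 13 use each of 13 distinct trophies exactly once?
13! = 6227020800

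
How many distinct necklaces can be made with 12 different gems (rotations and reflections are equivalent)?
(12-1)!/2 = 39916800/2 = 19958400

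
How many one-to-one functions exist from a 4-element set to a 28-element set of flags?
P(28,4) = 28!/(28-4)! = 491400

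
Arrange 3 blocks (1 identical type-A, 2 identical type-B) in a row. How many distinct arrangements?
3! / (1! × 2!) = 3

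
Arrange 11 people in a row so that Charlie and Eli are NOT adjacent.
Total - adjacent = 11! - (11-1)!×2 = 39916800 - 7257600 = 32659200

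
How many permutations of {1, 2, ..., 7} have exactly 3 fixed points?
Choose the 3 fixed points C(7,3) = 35, derange the rest: !4 = Σ_{j=0}^{4} (-1)^j·4!/j! = 24 - 24 + 12 - 4 + 1 = 9. Product = 35 × 9 = 315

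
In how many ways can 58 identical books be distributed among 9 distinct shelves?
C(58+9-1, 9-1) = C(66, 8) = 5743572120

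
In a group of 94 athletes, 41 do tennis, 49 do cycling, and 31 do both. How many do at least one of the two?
|A∪B| = |A| + |B| - |A∩B| = 41 + 49 - 31 = 59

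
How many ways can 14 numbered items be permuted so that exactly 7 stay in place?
Choose the 7 fixed points C(14,7) = 3432, derange the rest: !7 = Σ_{j=0}^{7} (-1)^j·7!/j! = 5040 - 5040 + 2520 - 840 + 210 - 42 + 7 - 1 = 1854. Product = 3432 × 1854 = 6362928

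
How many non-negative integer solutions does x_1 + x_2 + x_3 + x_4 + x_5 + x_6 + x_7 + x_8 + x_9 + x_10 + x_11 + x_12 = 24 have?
C(24+12-1, 12-1) = C(35, 11) = 417225900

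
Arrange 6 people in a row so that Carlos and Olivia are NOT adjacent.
Total - adjacent = 6! - (6-1)!×2 = 720 - 240 = 480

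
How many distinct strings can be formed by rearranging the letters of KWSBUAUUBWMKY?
13! / (2! × 1! × 1! × 3! × 1! × 1! × 2! × 2!) = 129729600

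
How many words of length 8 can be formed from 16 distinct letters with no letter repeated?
P(16,8) = 16!/(16-8)! = 518918400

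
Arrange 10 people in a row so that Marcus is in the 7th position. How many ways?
Fix one position: (10-1)! = 362880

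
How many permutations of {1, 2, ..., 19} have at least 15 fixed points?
Exactly j fixed points: C(19,j)·!(19-j); sum over j ≥ 15 (derangement numbers via !m = (m-1)·(!(m-1) + !(m-2)): !0..!4 = 1, 0, 1, 2, 9). Σ_{j=15}^{19} C(19,j)·!(19-j) = C(19,15)·!4 + C(19,16)·!3 + C(19,17)·!2 + C(19,18)·!1 + C(19,19)·!0 = 3876·9 + 969·2 + 171·1 + 19·0 + 1·1 = 36994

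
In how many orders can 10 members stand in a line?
10! = 3628800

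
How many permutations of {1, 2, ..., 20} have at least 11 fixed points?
Exactly j fixed points: C(20,j)·!(20-j); sum over j ≥ 11 (derangement numbers via !m = (m-1)·(!(m-1) + !(m-2)): !0..!9 = 1, 0, 1, 2, 9, 44, 265, 1854, 14833, 133496). Σ_{j=11}^{20} C(20,j)·!(20-j) = C(20,11)·!9 + C(20,12)·!8 + C(20,13)·!7 + C(20,14)·!6 + C(20,15)·!5 + C(20,16)·!4 + C(20,17)·!3 + C(20,18)·!2 + C(20,19)·!1 + C(20,20)·!0 = 167960·133496 + 125970·14833 + 77520·1854 + 38760·265 + 15504·44 + 4845·9 + 1140·2 + 190·1 + 20·0 + 1·1 = 24445222902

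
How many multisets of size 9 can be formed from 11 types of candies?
C(9+11-1, 11-1) = C(19, 10) = 92378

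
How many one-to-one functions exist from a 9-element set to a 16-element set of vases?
P(16,9) = 16!/(16-9)! = 4151347200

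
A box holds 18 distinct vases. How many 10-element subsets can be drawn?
C(18,10) = 18!/(10!×8!) = 43758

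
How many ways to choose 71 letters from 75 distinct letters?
C(75,71) = 75!/(71!×4!) = 1215450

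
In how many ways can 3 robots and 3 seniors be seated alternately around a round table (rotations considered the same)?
Fix one of the robots: (3-1)! ways for the remaining robots, × 3! ways for the seniors = 2 × 6 = 12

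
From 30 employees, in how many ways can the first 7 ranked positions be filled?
P(30,7) = 30!/(30-7)! = 10260432000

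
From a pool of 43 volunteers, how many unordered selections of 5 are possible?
C(43,5) = 43!/(5!×38!) = 962598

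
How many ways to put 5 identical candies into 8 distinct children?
C(5+8-1, 8-1) = C(12, 7) = 792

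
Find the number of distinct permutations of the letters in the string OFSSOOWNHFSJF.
13! / (3! × 1! × 1! × 1! × 1! × 3! × 3!) = 28828800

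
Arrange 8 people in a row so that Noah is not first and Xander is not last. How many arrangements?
By inclusion-exclusion: 8! - 2×(8-1)! + (8-2)! = 40320 - 10080 + 720 = 30960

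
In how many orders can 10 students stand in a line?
10! = 3628800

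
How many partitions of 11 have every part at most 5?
Let r_j(i) = number of partitions of i into parts ≤ j, for i = 0..11. r_1(i) = 1 for all i; r_j(i) = r_{j-1}(i) + r_j(i-j). Rows j = 2..5: ≤2: 1 1 2 2 3 3 4 4 5 5 6 6; ≤3: 1 1 2 3 4 5 7 8 10 12 14 16; ≤4: 1 1 2 3 5 6 9 11 15 18 23 27; ≤5: 1 1 2 3 5 7 10 13 18 23 30 37. r_5(11) = 37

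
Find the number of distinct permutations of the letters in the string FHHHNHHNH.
9! / (2! × 6! × 1!) = 252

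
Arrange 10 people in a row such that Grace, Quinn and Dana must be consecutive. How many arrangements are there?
Treat the 3 as one block: (10-3+1)! × 3! = 40320 × 6 = 241920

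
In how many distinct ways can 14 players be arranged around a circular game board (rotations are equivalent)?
Circular: fix one position, arrange the rest. (14-1)! = 6227020800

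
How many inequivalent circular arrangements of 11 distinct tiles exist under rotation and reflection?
(11-1)!/2 = 3628800/2 = 1814400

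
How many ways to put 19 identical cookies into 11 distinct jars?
C(19+11-1, 11-1) = C(29, 10) = 20030010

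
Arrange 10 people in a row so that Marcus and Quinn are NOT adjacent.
Total - adjacent = 10! - (10-1)!×2 = 3628800 - 725760 = 2903040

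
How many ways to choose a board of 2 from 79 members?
C(79,2) = 79!/(2!×77!) = 3081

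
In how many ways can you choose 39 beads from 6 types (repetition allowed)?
C(39+6-1, 6-1) = C(44, 5) = 1086008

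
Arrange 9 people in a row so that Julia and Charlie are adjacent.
Treat as block: (9-1)! × 2! = 40320 × 2 = 80640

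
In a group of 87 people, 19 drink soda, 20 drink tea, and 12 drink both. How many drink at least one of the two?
|A∪B| = |A| + |B| - |A∩B| = 19 + 20 - 12 = 27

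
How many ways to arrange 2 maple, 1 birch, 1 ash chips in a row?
4! / (2! × 1! × 1!) = 12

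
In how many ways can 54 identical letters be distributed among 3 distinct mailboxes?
C(54+3-1, 3-1) = C(56, 2) = 1540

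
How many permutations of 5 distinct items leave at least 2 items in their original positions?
Exactly j fixed points: C(5,j)·!(5-j); sum over j ≥ 2 (derangement numbers via !m = (m-1)·(!(m-1) + !(m-2)): !0..!3 = 1, 0, 1, 2). Σ_{j=2}^{5} C(5,j)·!(5-j) = C(5,2)·!3 + C(5,3)·!2 + C(5,4)·!1 + C(5,5)·!0 = 10·2 + 10·1 + 5·0 + 1·1 = 31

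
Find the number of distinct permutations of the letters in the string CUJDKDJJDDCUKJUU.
16! / (4! × 2! × 4! × 2! × 4!) = 378378000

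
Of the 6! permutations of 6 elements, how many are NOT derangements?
Complement of the derangements. !6 = Σ_{j=0}^{6} (-1)^j·6!/j! = 720 - 720 + 360 - 120 + 30 - 6 + 1 = 265. 6! - !6 = 720 - 265 = 455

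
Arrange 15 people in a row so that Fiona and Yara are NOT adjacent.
Total - adjacent = 15! - (15-1)!×2 = 1307674368000 - 174356582400 = 1133317785600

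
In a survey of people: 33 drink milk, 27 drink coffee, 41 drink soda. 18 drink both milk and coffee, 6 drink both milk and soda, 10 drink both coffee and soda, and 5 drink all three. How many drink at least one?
|A∪B∪C| = 33+27+41-18-6-10+5 = 72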